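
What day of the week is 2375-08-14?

Thursday

Doomsday rule: the anchor day for the 2300s is Wednesday. For year 75: 75÷12 = 6 r 3, and 3÷4 = 0, so 6+3+0 = 9.
Wednesday + 9 ≡ Friday — that's 2375's doomsday.
In August the doomsday date is Aug 8.
Aug 14 is 6 days after Aug 8; 6 mod 7 = 6, so Friday + 6 = Thursday.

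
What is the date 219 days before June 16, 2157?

November 9, 2156

−16 → May 31, 2157 (end of May, 31 days; 203 left).
−31 → Apr 30, 2157 (end of Apr, 30 days; 172 left).
−30 → Mar 31, 2157 (end of Mar, 31 days; 142 left).
−31 → Feb 28, 2157 (end of Feb, 28 days; 111 left).
−28 → Jan 31, 2157 (end of Jan, 31 days; 83 left).
−31 → Dec 31, 2156 (end of Dec, 31 days; 52 left).
−31 → Nov 30, 2156 (end of Nov, 30 days; 21 left).
−21 → Nov 9, 2156.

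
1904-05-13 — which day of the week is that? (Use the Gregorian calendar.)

January 1, 1904 is a Friday.
Jan 1, 1904 → Feb 1, 1904: 31 days (January has 31).
Feb 1, 1904 → Mar 1, 1904: 29 days (February has 29).
Mar 1, 1904 → Apr 1, 1904: 31 days (March has 31).
Apr 1, 1904 → May 1, 1904: 30 days (April has 30).
May 1, 1904 → May 13, 1904: 12 days.
Total: 133 days.
133 mod 7 = 0, so Friday + 0 = Friday.

Friday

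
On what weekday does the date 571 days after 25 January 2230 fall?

Jan 25, 2230 is a Monday.
571 mod 7 = 4, so 571 days after a Monday is Monday + 4 = Friday.

Friday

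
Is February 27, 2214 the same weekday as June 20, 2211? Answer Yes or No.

No

From Jun 20, 2211 to Feb 27, 2214 is 983 days.
983 mod 7 = 3, so they are different weekdays.
(Jun 20, 2211 is a Thursday; Feb 27, 2214 is a Sunday.)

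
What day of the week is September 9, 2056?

Doomsday rule: the anchor day for the 2000s is Tuesday. For year 56: 56÷12 = 4 r 8, and 8÷4 = 2, so 4+8+2 = 14.
Tuesday + 14 ≡ Tuesday — that's 2056's doomsday.
In September the doomsday date is Sep 5.
Sep 9 is 4 days after Sep 5; 4 mod 7 = 4, so Tuesday + 4 = Saturday.

Saturday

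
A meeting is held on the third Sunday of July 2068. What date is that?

July 15, 2068

July 1, 2068 is a Sunday.
The first Sunday is therefore July 1 (same day).
The third Sunday is 1 + 2×7 = July 15.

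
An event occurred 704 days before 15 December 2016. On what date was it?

−366 (one year; includes Feb 29, 2016) → Dec 15, 2015 (338 left).
−15 → Nov 30, 2015 (end of Nov, 30 days; 323 left).
−30 → Oct 31, 2015 (end of Oct, 31 days; 293 left).
−31 → Sep 30, 2015 (end of Sep, 30 days; 262 left).
−30 → Aug 31, 2015 (end of Aug, 31 days; 232 left).
−31 → Jul 31, 2015 (end of Jul, 31 days; 201 left).
−31 → Jun 30, 2015 (end of Jun, 30 days; 170 left).
−30 → May 31, 2015 (end of May, 31 days; 140 left).
−31 → Apr 30, 2015 (end of Apr, 30 days; 109 left).
−30 → Mar 31, 2015 (end of Mar, 31 days; 79 left).
−31 → Feb 28, 2015 (end of Feb, 28 days; 48 left).
−28 → Jan 31, 2015 (end of Jan, 31 days; 20 left).
−20 → Jan 11, 2015.

January 11, 2015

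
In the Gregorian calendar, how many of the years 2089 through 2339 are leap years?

59

Multiples of 4 in [2089,2339]: 62.
Of those, multiples of 100: 3 (not leap unless ÷400).
Multiples of 400: 0.
Leap years = 62 − 3 + 0 = 59.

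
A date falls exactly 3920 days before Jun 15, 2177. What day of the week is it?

Sunday

First find the weekday of Jun 15, 2177. Doomsday rule: the anchor day for the 2100s is Sunday. For year 77: 77÷12 = 6 r 5, and 5÷4 = 1, so 6+5+1 = 12.
Sunday + 12 ≡ Friday — that's 2177's doomsday.
In June the doomsday date is Jun 6.
Jun 15 is 9 days after Jun 6; 9 mod 7 = 2, so Friday + 2 = Sunday.
3920 mod 7 = 0, so 3920 days before a Sunday is Sunday − 0 = Sunday.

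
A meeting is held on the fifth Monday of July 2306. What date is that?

July 30, 2306

July 1, 2306 is a Sunday.
The first Monday is therefore July 2 (1 days later).
The fifth Monday is 2 + 4×7 = July 30.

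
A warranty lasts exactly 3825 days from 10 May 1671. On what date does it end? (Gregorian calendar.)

+366 (one year; includes Feb 29, 1672) → May 10, 1672 (3459 left).
+365 (one year) → May 10, 1673 (3094 left).
+365 (one year) → May 10, 1674 (2729 left).
+365 (one year) → May 10, 1675 (2364 left).
+366 (one year; includes Feb 29, 1676) → May 10, 1676 (1998 left).
+365 (one year) → May 10, 1677 (1633 left).
+365 (one year) → May 10, 1678 (1268 left).
+365 (one year) → May 10, 1679 (903 left).
+366 (one year; includes Feb 29, 1680) → May 10, 1680 (537 left).
+365 (one year) → May 10, 1681 (172 left).
May has 31 days: +22 → Jun 1, 1681 (150 left).
Jun has 30 days: +30 → Jul 1, 1681 (120 left).
Jul has 31 days: +31 → Aug 1, 1681 (89 left).
Aug has 31 days: +31 → Sep 1, 1681 (58 left).
Sep has 30 days: +30 → Oct 1, 1681 (28 left).
+28 → Oct 29, 1681.

October 29, 1681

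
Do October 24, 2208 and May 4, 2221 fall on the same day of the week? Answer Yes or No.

From Oct 24, 2208 to May 4, 2221 is 4575 days.
4575 mod 7 = 4, so they are different weekdays.
(Oct 24, 2208 is a Monday; May 4, 2221 is a Friday.)

No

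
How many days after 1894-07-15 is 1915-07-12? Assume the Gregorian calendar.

Jul 15, 1894 → Jul 15, 1895: 365 days.
Jul 15, 1895 → Jul 15, 1896: 366 days (Feb 29, 1896 is in that span).
Jul 15, 1896 → Jul 15, 1897: 365 days.
Jul 15, 1897 → Jul 15, 1898: 365 days.
Jul 15, 1898 → Jul 15, 1899: 365 days.
Jul 15, 1899 → Jul 15, 1900: 365 days.
Jul 15, 1900 → Jul 15, 1901: 365 days.
Jul 15, 1901 → Jul 15, 1902: 365 days.
Jul 15, 1902 → Jul 15, 1903: 365 days.
Jul 15, 1903 → Jul 15, 1904: 366 days (Feb 29, 1904 is in that span).
Jul 15, 1904 → Jul 15, 1905: 365 days.
Jul 15, 1905 → Jul 15, 1906: 365 days.
Jul 15, 1906 → Jul 15, 1907: 365 days.
Jul 15, 1907 → Jul 15, 1908: 366 days (Feb 29, 1908 is in that span).
Jul 15, 1908 → Jul 15, 1909: 365 days.
Jul 15, 1909 → Jul 15, 1910: 365 days.
Jul 15, 1910 → Jul 15, 1911: 365 days.
Jul 15, 1911 → Jul 15, 1912: 366 days (Feb 29, 1912 is in that span).
Jul 15, 1912 → Jul 15, 1913: 365 days.
Jul 15, 1913 → Jul 15, 1914: 365 days.
Jul 15, 1914 → Aug 15, 1914: 31 days (July has 31).
Aug 15, 1914 → Sep 15, 1914: 31 days (August has 31).
Sep 15, 1914 → Oct 15, 1914: 30 days (September has 30).
Oct 15, 1914 → Nov 15, 1914: 31 days (October has 31).
Nov 15, 1914 → Dec 15, 1914: 30 days (November has 30).
Dec 15, 1914 → Jan 15, 1915: 31 days (December has 31).
Jan 15, 1915 → Feb 15, 1915: 31 days (January has 31).
Feb 15, 1915 → Mar 15, 1915: 28 days (February has 28).
Mar 15, 1915 → Apr 15, 1915: 31 days (March has 31).
Apr 15, 1915 → May 15, 1915: 30 days (April has 30).
May 15, 1915 → Jun 15, 1915: 31 days (May has 31).
Jun 15, 1915 → Jul 12, 1915: 27 days.
Total: 7666 days.

7666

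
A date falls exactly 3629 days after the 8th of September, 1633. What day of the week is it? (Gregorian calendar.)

Sunday

First find the weekday of Sep 8, 1633. Doomsday rule: the anchor day for the 1600s is Tuesday. For year 33: 33÷12 = 2 r 9, and 9÷4 = 2, so 2+9+2 = 13.
Tuesday + 13 ≡ Monday — that's 1633's doomsday.
In September the doomsday date is Sep 5.
Sep 8 is 3 days after Sep 5; 3 mod 7 = 3, so Monday + 3 = Thursday.
3629 mod 7 = 3, so 3629 days after a Thursday is Thursday + 3 = Sunday.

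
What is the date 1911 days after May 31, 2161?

+365 (one year) → May 31, 2162 (1546 left).
+365 (one year) → May 31, 2163 (1181 left).
+366 (one year; includes Feb 29, 2164) → May 31, 2164 (815 left).
+365 (one year) → May 31, 2165 (450 left).
+365 (one year) → May 31, 2166 (85 left).
May has 31 days: +1 → Jun 1, 2166 (84 left).
Jun has 30 days: +30 → Jul 1, 2166 (54 left).
Jul has 31 days: +31 → Aug 1, 2166 (23 left).
+23 → Aug 24, 2166.

August 24, 2166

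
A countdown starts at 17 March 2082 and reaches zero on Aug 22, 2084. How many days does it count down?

Mar 17, 2082 → Mar 17, 2083: 365 days.
Mar 17, 2083 → Mar 17, 2084: 366 days (Feb 29, 2084 is in that span).
Mar 17, 2084 → Apr 17, 2084: 31 days (March has 31).
Apr 17, 2084 → May 17, 2084: 30 days (April has 30).
May 17, 2084 → Jun 17, 2084: 31 days (May has 31).
Jun 17, 2084 → Jul 17, 2084: 30 days (June has 30).
Jul 17, 2084 → Aug 17, 2084: 31 days (July has 31).
Aug 17, 2084 → Aug 22, 2084: 5 days.
Total: 889 days.

889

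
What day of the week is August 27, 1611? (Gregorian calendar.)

Saturday

Doomsday rule: the anchor day for the 1600s is Tuesday. For year 11: 11÷12 = 0 r 11, and 11÷4 = 2, so 0+11+2 = 13.
Tuesday + 13 ≡ Monday — that's 1611's doomsday.
In August the doomsday date is Aug 8.
Aug 27 is 19 days after Aug 8; 19 mod 7 = 5, so Monday + 5 = Saturday.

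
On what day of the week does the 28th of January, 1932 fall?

Thursday

Doomsday rule: the anchor day for the 1900s is Wednesday. For year 32: 32÷12 = 2 r 8, and 8÷4 = 2, so 2+8+2 = 12.
Wednesday + 12 ≡ Monday — that's 1932's doomsday.
In January the doomsday date is Jan 4 (1932 is a leap year (divisible by 4)).
Jan 28 is 24 days after Jan 4; 24 mod 7 = 3, so Monday + 3 = Thursday.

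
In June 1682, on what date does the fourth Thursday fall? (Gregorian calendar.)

June 1, 1682 is a Monday.
The first Thursday is therefore June 4 (3 days later).
The fourth Thursday is 4 + 3×7 = June 25.

June 25, 1682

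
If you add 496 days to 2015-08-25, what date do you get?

January 2, 2017

+366 (one year; includes Feb 29, 2016) → Aug 25, 2016 (130 left).
Aug has 31 days: +7 → Sep 1, 2016 (123 left).
Sep has 30 days: +30 → Oct 1, 2016 (93 left).
Oct has 31 days: +31 → Nov 1, 2016 (62 left).
Nov has 30 days: +30 → Dec 1, 2016 (32 left).
Dec has 31 days: +31 → Jan 1, 2017 (1 left).
+1 → Jan 2, 2017.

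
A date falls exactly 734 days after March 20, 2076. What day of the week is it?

Mar 20, 2076 is a Friday.
734 mod 7 = 6, so 734 days after a Friday is Friday + 6 = Thursday.

Thursday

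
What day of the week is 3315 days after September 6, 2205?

Tuesday

First find the weekday of Sep 6, 2205. Doomsday rule: the anchor day for the 2200s is Friday. For year 05: 5÷12 = 0 r 5, and 5÷4 = 1, so 0+5+1 = 6.
Friday + 6 ≡ Thursday — that's 2205's doomsday.
In September the doomsday date is Sep 5.
Sep 6 is 1 day after Sep 5; 1 mod 7 = 1, so Thursday + 1 = Friday.
3315 mod 7 = 4, so 3315 days after a Friday is Friday + 4 = Tuesday.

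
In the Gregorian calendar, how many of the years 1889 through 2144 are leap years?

Multiples of 4 in [1889,2144]: 64.
Of those, multiples of 100: 3 (not leap unless ÷400).
Multiples of 400: 1.
Leap years = 64 − 3 + 1 = 62.

62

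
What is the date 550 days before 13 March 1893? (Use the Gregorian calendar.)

−365 (one year) → Mar 13, 1892 (185 left).
−13 → Feb 29, 1892 (end of Feb, 29 days; 172 left).
−29 → Jan 31, 1892 (end of Jan, 31 days; 143 left).
−31 → Dec 31, 1891 (end of Dec, 31 days; 112 left).
−31 → Nov 30, 1891 (end of Nov, 30 days; 81 left).
−30 → Oct 31, 1891 (end of Oct, 31 days; 51 left).
−31 → Sep 30, 1891 (end of Sep, 30 days; 20 left).
−20 → Sep 10, 1891.

September 10, 1891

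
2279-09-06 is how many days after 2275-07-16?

Jul 16, 2275 → Jul 16, 2276: 366 days (Feb 29, 2276 is in that span).
Jul 16, 2276 → Jul 16, 2277: 365 days.
Jul 16, 2277 → Jul 16, 2278: 365 days.
Jul 16, 2278 → Jul 16, 2279: 365 days.
Jul 16, 2279 → Aug 16, 2279: 31 days (July has 31).
Aug 16, 2279 → Sep 6, 2279: 21 days.
Total: 1513 days.

1513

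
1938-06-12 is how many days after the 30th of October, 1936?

Oct 30, 1936 → Oct 30, 1937: 365 days.
Oct 30, 1937 → Nov 30, 1937: 31 days (October has 31).
Nov 30, 1937 → Dec 30, 1937: 30 days (November has 30).
Dec 30, 1937 → Jan 30, 1938: 31 days (December has 31).
Jan 30, 1938 → Feb 28, 1938: 29 days (January has 31).
Feb 28, 1938 → Mar 28, 1938: 28 days (February has 28).
Mar 28, 1938 → Apr 28, 1938: 31 days (March has 31).
Apr 28, 1938 → May 28, 1938: 30 days (April has 30).
May 28, 1938 → Jun 12, 1938: 15 days.
Total: 590 days.

590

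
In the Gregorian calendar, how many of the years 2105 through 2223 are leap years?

Multiples of 4 in [2105,2223]: 29.
Of those, multiples of 100: 1 (not leap unless ÷400).
Multiples of 400: 0.
Leap years = 29 − 1 + 0 = 28.

28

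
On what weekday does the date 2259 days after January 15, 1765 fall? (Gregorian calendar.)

Sunday

First find the weekday of Jan 15, 1765. Doomsday rule: the anchor day for the 1700s is Sunday. For year 65: 65÷12 = 5 r 5, and 5÷4 = 1, so 5+5+1 = 11.
Sunday + 11 ≡ Thursday — that's 1765's doomsday.
In January the doomsday date is Jan 3 (1765 is not a leap year).
Jan 15 is 12 days after Jan 3; 12 mod 7 = 5, so Thursday + 5 = Tuesday.
2259 mod 7 = 5, so 2259 days after a Tuesday is Tuesday + 5 = Sunday.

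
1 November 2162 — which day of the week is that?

Doomsday rule: the anchor day for the 2100s is Sunday. For year 62: 62÷12 = 5 r 2, and 2÷4 = 0, so 5+2+0 = 7.
Sunday + 7 ≡ Sunday — that's 2162's doomsday.
In November the doomsday date is Nov 7.
Nov 1 is 6 days before Nov 7; 6 mod 7 = 6, so Sunday − 6 = Monday.

Monday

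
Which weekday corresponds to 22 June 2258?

Tuesday

Doomsday rule: the anchor day for the 2200s is Friday. For year 58: 58÷12 = 4 r 10, and 10÷4 = 2, so 4+10+2 = 16.
Friday + 16 ≡ Sunday — that's 2258's doomsday.
In June the doomsday date is Jun 6.
Jun 22 is 16 days after Jun 6; 16 mod 7 = 2, so Sunday + 2 = Tuesday.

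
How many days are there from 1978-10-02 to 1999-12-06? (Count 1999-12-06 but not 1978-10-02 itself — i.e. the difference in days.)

7735

Oct 2, 1978 → Oct 2, 1979: 365 days.
Oct 2, 1979 → Oct 2, 1980: 366 days (Feb 29, 1980 is in that span).
Oct 2, 1980 → Oct 2, 1981: 365 days.
Oct 2, 1981 → Oct 2, 1982: 365 days.
Oct 2, 1982 → Oct 2, 1983: 365 days.
Oct 2, 1983 → Oct 2, 1984: 366 days (Feb 29, 1984 is in that span).
Oct 2, 1984 → Oct 2, 1985: 365 days.
Oct 2, 1985 → Oct 2, 1986: 365 days.
Oct 2, 1986 → Oct 2, 1987: 365 days.
Oct 2, 1987 → Oct 2, 1988: 366 days (Feb 29, 1988 is in that span).
Oct 2, 1988 → Oct 2, 1989: 365 days.
Oct 2, 1989 → Oct 2, 1990: 365 days.
Oct 2, 1990 → Oct 2, 1991: 365 days.
Oct 2, 1991 → Oct 2, 1992: 366 days (Feb 29, 1992 is in that span).
Oct 2, 1992 → Oct 2, 1993: 365 days.
Oct 2, 1993 → Oct 2, 1994: 365 days.
Oct 2, 1994 → Oct 2, 1995: 365 days.
Oct 2, 1995 → Oct 2, 1996: 366 days (Feb 29, 1996 is in that span).
Oct 2, 1996 → Oct 2, 1997: 365 days.
Oct 2, 1997 → Oct 2, 1998: 365 days.
Oct 2, 1998 → Oct 2, 1999: 365 days.
Oct 2, 1999 → Nov 2, 1999: 31 days (October has 31).
Nov 2, 1999 → Dec 2, 1999: 30 days (November has 30).
Dec 2, 1999 → Dec 6, 1999: 4 days.
Total: 7735 days.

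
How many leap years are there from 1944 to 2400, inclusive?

112

Multiples of 4 in [1944,2400]: 115.
Of those, multiples of 100: 5 (not leap unless ÷400).
Multiples of 400: 2.
Leap years = 115 − 5 + 2 = 112.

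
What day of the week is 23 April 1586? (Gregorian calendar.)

Wednesday

Doomsday rule: the anchor day for the 1500s is Wednesday. For year 86: 86÷12 = 7 r 2, and 2÷4 = 0, so 7+2+0 = 9.
Wednesday + 9 ≡ Friday — that's 1586's doomsday.
In April the doomsday date is Apr 4.
Apr 23 is 19 days after Apr 4; 19 mod 7 = 5, so Friday + 5 = Wednesday.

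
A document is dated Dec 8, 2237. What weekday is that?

Doomsday rule: the anchor day for the 2200s is Friday. For year 37: 37÷12 = 3 r 1, and 1÷4 = 0, so 3+1+0 = 4.
Friday + 4 ≡ Tuesday — that's 2237's doomsday.
In December the doomsday date is Dec 12.
Dec 8 is 4 days before Dec 12; 4 mod 7 = 4, so Tuesday − 4 = Friday.

Friday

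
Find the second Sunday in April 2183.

April 13, 2183

April 1, 2183 is a Tuesday.
The first Sunday is therefore April 6 (5 days later).
The second Sunday is 6 + 1×7 = April 13.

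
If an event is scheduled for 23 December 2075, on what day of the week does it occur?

Monday

Doomsday rule: the anchor day for the 2000s is Tuesday. For year 75: 75÷12 = 6 r 3, and 3÷4 = 0, so 6+3+0 = 9.
Tuesday + 9 ≡ Thursday — that's 2075's doomsday.
In December the doomsday date is Dec 12.
Dec 23 is 11 days after Dec 12; 11 mod 7 = 4, so Thursday + 4 = Monday.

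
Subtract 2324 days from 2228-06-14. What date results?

−366 (one year; includes Feb 29, 2228) → Jun 14, 2227 (1958 left).
−365 (one year) → Jun 14, 2226 (1593 left).
−365 (one year) → Jun 14, 2225 (1228 left).
−365 (one year) → Jun 14, 2224 (863 left).
−366 (one year; includes Feb 29, 2224) → Jun 14, 2223 (497 left).
−365 (one year) → Jun 14, 2222 (132 left).
−14 → May 31, 2222 (end of May, 31 days; 118 left).
−31 → Apr 30, 2222 (end of Apr, 30 days; 87 left).
−30 → Mar 31, 2222 (end of Mar, 31 days; 57 left).
−31 → Feb 28, 2222 (end of Feb, 28 days; 26 left).
−26 → Feb 2, 2222.

February 2, 2222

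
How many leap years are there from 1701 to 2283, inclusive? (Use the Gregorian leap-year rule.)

Multiples of 4 in [1701,2283]: 145.
Of those, multiples of 100: 5 (not leap unless ÷400).
Multiples of 400: 1.
Leap years = 145 − 5 + 1 = 141.

141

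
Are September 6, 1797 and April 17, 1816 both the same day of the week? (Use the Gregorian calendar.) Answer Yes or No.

Yes

From Sep 6, 1797 to Apr 17, 1816 is 6797 days.
6797 mod 7 = 0, so they are the same weekday.
(Sep 6, 1797 is a Wednesday; Apr 17, 1816 is a Wednesday.)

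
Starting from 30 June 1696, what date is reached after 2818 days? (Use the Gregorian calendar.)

+365 (one year) → Jun 30, 1697 (2453 left).
+365 (one year) → Jun 30, 1698 (2088 left).
+365 (one year) → Jun 30, 1699 (1723 left).
+365 (one year) → Jun 30, 1700 (1358 left).
+365 (one year) → Jun 30, 1701 (993 left).
+365 (one year) → Jun 30, 1702 (628 left).
+365 (one year) → Jun 30, 1703 (263 left).
Jun has 30 days: +1 → Jul 1, 1703 (262 left).
Jul has 31 days: +31 → Aug 1, 1703 (231 left).
Aug has 31 days: +31 → Sep 1, 1703 (200 left).
Sep has 30 days: +30 → Oct 1, 1703 (170 left).
Oct has 31 days: +31 → Nov 1, 1703 (139 left).
Nov has 30 days: +30 → Dec 1, 1703 (109 left).
Dec has 31 days: +31 → Jan 1, 1704 (78 left).
Jan has 31 days: +31 → Feb 1, 1704 (47 left).
Feb has 29 days: +29 → Mar 1, 1704 (18 left).
+18 → Mar 19, 1704.

March 19, 1704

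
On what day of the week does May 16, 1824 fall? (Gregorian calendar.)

Sunday

Doomsday rule: the anchor day for the 1800s is Friday. For year 24: 24÷12 = 2 r 0, and 0÷4 = 0, so 2+0+0 = 2.
Friday + 2 ≡ Sunday — that's 1824's doomsday.
In May the doomsday date is May 9.
May 16 is 7 days after May 9; 7 mod 7 = 0, so Sunday + 0 = Sunday.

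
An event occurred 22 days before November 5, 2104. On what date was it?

−5 → Oct 31, 2104 (end of Oct, 31 days; 17 left).
−17 → Oct 14, 2104.

October 14, 2104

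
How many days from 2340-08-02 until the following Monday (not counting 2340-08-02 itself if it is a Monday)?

Aug 2, 2340 is a Friday.
From Friday to the next Monday is 3 days.

3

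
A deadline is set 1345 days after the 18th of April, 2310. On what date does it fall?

+365 (one year) → Apr 18, 2311 (980 left).
+366 (one year; includes Feb 29, 2312) → Apr 18, 2312 (614 left).
+365 (one year) → Apr 18, 2313 (249 left).
Apr has 30 days: +13 → May 1, 2313 (236 left).
May has 31 days: +31 → Jun 1, 2313 (205 left).
Jun has 30 days: +30 → Jul 1, 2313 (175 left).
Jul has 31 days: +31 → Aug 1, 2313 (144 left).
Aug has 31 days: +31 → Sep 1, 2313 (113 left).
Sep has 30 days: +30 → Oct 1, 2313 (83 left).
Oct has 31 days: +31 → Nov 1, 2313 (52 left).
Nov has 30 days: +30 → Dec 1, 2313 (22 left).
+22 → Dec 23, 2313.

December 23, 2313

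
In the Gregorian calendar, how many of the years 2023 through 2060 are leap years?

10

Multiples of 4 in [2023,2060]: 10.
Of those, multiples of 100: 0 (not leap unless ÷400).
Multiples of 400: 0.
Leap years = 10 − 0 + 0 = 10.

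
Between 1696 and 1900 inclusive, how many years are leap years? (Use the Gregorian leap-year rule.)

49

Multiples of 4 in [1696,1900]: 52.
Of those, multiples of 100: 3 (not leap unless ÷400).
Multiples of 400: 0.
Leap years = 52 − 3 + 0 = 49.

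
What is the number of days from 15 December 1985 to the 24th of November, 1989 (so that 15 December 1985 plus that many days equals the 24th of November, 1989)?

Dec 15, 1985 → Dec 15, 1986: 365 days.
Dec 15, 1986 → Dec 15, 1987: 365 days.
Dec 15, 1987 → Dec 15, 1988: 366 days (Feb 29, 1988 is in that span).
Dec 15, 1988 → Jan 15, 1989: 31 days (December has 31).
Jan 15, 1989 → Feb 15, 1989: 31 days (January has 31).
Feb 15, 1989 → Mar 15, 1989: 28 days (February has 28).
Mar 15, 1989 → Apr 15, 1989: 31 days (March has 31).
Apr 15, 1989 → May 15, 1989: 30 days (April has 30).
May 15, 1989 → Jun 15, 1989: 31 days (May has 31).
Jun 15, 1989 → Jul 15, 1989: 30 days (June has 30).
Jul 15, 1989 → Aug 15, 1989: 31 days (July has 31).
Aug 15, 1989 → Sep 15, 1989: 31 days (August has 31).
Sep 15, 1989 → Oct 15, 1989: 30 days (September has 30).
Oct 15, 1989 → Nov 15, 1989: 31 days (October has 31).
Nov 15, 1989 → Nov 24, 1989: 9 days.
Total: 1440 days.

1440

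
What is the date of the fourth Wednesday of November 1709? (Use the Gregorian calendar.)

November 27, 1709

November 1, 1709 is a Friday.
The first Wednesday is therefore November 6 (5 days later).
The fourth Wednesday is 6 + 3×7 = November 27.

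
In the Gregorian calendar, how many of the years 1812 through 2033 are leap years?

Multiples of 4 in [1812,2033]: 56.
Of those, multiples of 100: 2 (not leap unless ÷400).
Multiples of 400: 1.
Leap years = 56 − 2 + 1 = 55.

55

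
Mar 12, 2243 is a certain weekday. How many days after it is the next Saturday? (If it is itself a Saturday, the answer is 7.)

6

Mar 12, 2243 is a Sunday.
From Sunday to the next Saturday is 6 days.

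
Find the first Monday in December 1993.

December 6, 1993

December 1, 1993 is a Wednesday.
The first Monday is therefore December 6 (5 days later).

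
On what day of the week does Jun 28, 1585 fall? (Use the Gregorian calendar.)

Doomsday rule: the anchor day for the 1500s is Wednesday. For year 85: 85÷12 = 7 r 1, and 1÷4 = 0, so 7+1+0 = 8.
Wednesday + 8 ≡ Thursday — that's 1585's doomsday.
In June the doomsday date is Jun 6.
Jun 28 is 22 days after Jun 6; 22 mod 7 = 1, so Thursday + 1 = Friday.

Friday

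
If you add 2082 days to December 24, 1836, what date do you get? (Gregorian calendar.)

+365 (one year) → Dec 24, 1837 (1717 left).
+365 (one year) → Dec 24, 1838 (1352 left).
+365 (one year) → Dec 24, 1839 (987 left).
+366 (one year; includes Feb 29, 1840) → Dec 24, 1840 (621 left).
+365 (one year) → Dec 24, 1841 (256 left).
Dec has 31 days: +8 → Jan 1, 1842 (248 left).
Jan has 31 days: +31 → Feb 1, 1842 (217 left).
Feb has 28 days: +28 → Mar 1, 1842 (189 left).
Mar has 31 days: +31 → Apr 1, 1842 (158 left).
Apr has 30 days: +30 → May 1, 1842 (128 left).
May has 31 days: +31 → Jun 1, 1842 (97 left).
Jun has 30 days: +30 → Jul 1, 1842 (67 left).
Jul has 31 days: +31 → Aug 1, 1842 (36 left).
Aug has 31 days: +31 → Sep 1, 1842 (5 left).
+5 → Sep 6, 1842.

September 6, 1842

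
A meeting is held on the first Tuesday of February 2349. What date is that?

February 1, 2349 is a Tuesday.
The first Tuesday is therefore February 1 (same day).

February 1, 2349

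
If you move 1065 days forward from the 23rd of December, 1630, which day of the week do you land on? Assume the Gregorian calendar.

First find the weekday of Dec 23, 1630. Doomsday rule: the anchor day for the 1600s is Tuesday. For year 30: 30÷12 = 2 r 6, and 6÷4 = 1, so 2+6+1 = 9.
Tuesday + 9 ≡ Thursday — that's 1630's doomsday.
In December the doomsday date is Dec 12.
Dec 23 is 11 days after Dec 12; 11 mod 7 = 4, so Thursday + 4 = Monday.
1065 mod 7 = 1, so 1065 days after a Monday is Monday + 1 = Tuesday.

Tuesday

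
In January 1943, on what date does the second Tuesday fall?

January 1, 1943 is a Friday.
The first Tuesday is therefore January 5 (4 days later).
The second Tuesday is 5 + 1×7 = January 12.

January 12, 1943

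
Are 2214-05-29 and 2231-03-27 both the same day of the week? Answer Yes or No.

From May 29, 2214 to Mar 27, 2231 is 6146 days.
6146 mod 7 = 0, so they are the same weekday.
(May 29, 2214 is a Sunday; Mar 27, 2231 is a Sunday.)

Yes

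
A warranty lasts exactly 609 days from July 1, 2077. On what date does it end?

+365 (one year) → Jul 1, 2078 (244 left).
Jul has 31 days: +31 → Aug 1, 2078 (213 left).
Aug has 31 days: +31 → Sep 1, 2078 (182 left).
Sep has 30 days: +30 → Oct 1, 2078 (152 left).
Oct has 31 days: +31 → Nov 1, 2078 (121 left).
Nov has 30 days: +30 → Dec 1, 2078 (91 left).
Dec has 31 days: +31 → Jan 1, 2079 (60 left).
Jan has 31 days: +31 → Feb 1, 2079 (29 left).
Feb has 28 days: +28 → Mar 1, 2079 (1 left).
+1 → Mar 2, 2079.

March 2, 2079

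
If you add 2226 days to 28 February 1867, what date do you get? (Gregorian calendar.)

April 3, 1873

+365 (one year) → Feb 28, 1868 (1861 left).
+366 (one year; includes Feb 29, 1868) → Feb 28, 1869 (1495 left).
+365 (one year) → Feb 28, 1870 (1130 left).
+365 (one year) → Feb 28, 1871 (765 left).
+365 (one year) → Feb 28, 1872 (400 left).
Feb has 29 days: +2 → Mar 1, 1872 (398 left).
Mar has 31 days: +31 → Apr 1, 1872 (367 left).
Apr has 30 days: +30 → May 1, 1872 (337 left).
May has 31 days: +31 → Jun 1, 1872 (306 left).
Jun has 30 days: +30 → Jul 1, 1872 (276 left).
Jul has 31 days: +31 → Aug 1, 1872 (245 left).
Aug has 31 days: +31 → Sep 1, 1872 (214 left).
Sep has 30 days: +30 → Oct 1, 1872 (184 left).
Oct has 31 days: +31 → Nov 1, 1872 (153 left).
Nov has 30 days: +30 → Dec 1, 1872 (123 left).
Dec has 31 days: +31 → Jan 1, 1873 (92 left).
Jan has 31 days: +31 → Feb 1, 1873 (61 left).
Feb has 28 days: +28 → Mar 1, 1873 (33 left).
Mar has 31 days: +31 → Apr 1, 1873 (2 left).
+2 → Apr 3, 1873.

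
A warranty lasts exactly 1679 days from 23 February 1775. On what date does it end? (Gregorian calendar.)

+365 (one year) → Feb 23, 1776 (1314 left).
+366 (one year; includes Feb 29, 1776) → Feb 23, 1777 (948 left).
+365 (one year) → Feb 23, 1778 (583 left).
+365 (one year) → Feb 23, 1779 (218 left).
Feb has 28 days: +6 → Mar 1, 1779 (212 left).
Mar has 31 days: +31 → Apr 1, 1779 (181 left).
Apr has 30 days: +30 → May 1, 1779 (151 left).
May has 31 days: +31 → Jun 1, 1779 (120 left).
Jun has 30 days: +30 → Jul 1, 1779 (90 left).
Jul has 31 days: +31 → Aug 1, 1779 (59 left).
Aug has 31 days: +31 → Sep 1, 1779 (28 left).
+28 → Sep 29, 1779.

September 29, 1779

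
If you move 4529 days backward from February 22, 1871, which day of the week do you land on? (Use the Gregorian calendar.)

Wednesday

First find the weekday of Feb 22, 1871. Doomsday rule: the anchor day for the 1800s is Friday. For year 71: 71÷12 = 5 r 11, and 11÷4 = 2, so 5+11+2 = 18.
Friday + 18 ≡ Tuesday — that's 1871's doomsday.
In February the doomsday date is Feb 28 (1871 is not a leap year).
Feb 22 is 6 days before Feb 28; 6 mod 7 = 6, so Tuesday − 6 = Wednesday.
4529 mod 7 = 0, so 4529 days before a Wednesday is Wednesday − 0 = Wednesday.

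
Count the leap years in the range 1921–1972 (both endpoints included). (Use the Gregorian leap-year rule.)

13

Multiples of 4 in [1921,1972]: 13.
Of those, multiples of 100: 0 (not leap unless ÷400).
Multiples of 400: 0.
Leap years = 13 − 0 + 0 = 13.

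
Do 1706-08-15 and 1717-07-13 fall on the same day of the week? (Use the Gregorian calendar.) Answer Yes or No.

From Aug 15, 1706 to Jul 13, 1717 is 3985 days.
3985 mod 7 = 2, so they are different weekdays.
(Aug 15, 1706 is a Sunday; Jul 13, 1717 is a Tuesday.)

No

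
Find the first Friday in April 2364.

April 1, 2364 is a Wednesday.
The first Friday is therefore April 3 (2 days later).

April 3, 2364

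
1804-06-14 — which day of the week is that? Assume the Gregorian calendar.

Doomsday rule: the anchor day for the 1800s is Friday. For year 04: 4÷12 = 0 r 4, and 4÷4 = 1, so 0+4+1 = 5.
Friday + 5 ≡ Wednesday — that's 1804's doomsday.
In June the doomsday date is Jun 6.
Jun 14 is 8 days after Jun 6; 8 mod 7 = 1, so Wednesday + 1 = Thursday.

Thursday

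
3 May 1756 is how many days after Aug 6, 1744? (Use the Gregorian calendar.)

Aug 6, 1744 → Aug 6, 1745: 365 days.
Aug 6, 1745 → Aug 6, 1746: 365 days.
Aug 6, 1746 → Aug 6, 1747: 365 days.
Aug 6, 1747 → Aug 6, 1748: 366 days (Feb 29, 1748 is in that span).
Aug 6, 1748 → Aug 6, 1749: 365 days.
Aug 6, 1749 → Aug 6, 1750: 365 days.
Aug 6, 1750 → Aug 6, 1751: 365 days.
Aug 6, 1751 → Aug 6, 1752: 366 days (Feb 29, 1752 is in that span).
Aug 6, 1752 → Aug 6, 1753: 365 days.
Aug 6, 1753 → Aug 6, 1754: 365 days.
Aug 6, 1754 → Aug 6, 1755: 365 days.
Aug 6, 1755 → Sep 6, 1755: 31 days (August has 31).
Sep 6, 1755 → Oct 6, 1755: 30 days (September has 30).
Oct 6, 1755 → Nov 6, 1755: 31 days (October has 31).
Nov 6, 1755 → Dec 6, 1755: 30 days (November has 30).
Dec 6, 1755 → Jan 6, 1756: 31 days (December has 31).
Jan 6, 1756 → Feb 6, 1756: 31 days (January has 31).
Feb 6, 1756 → Mar 6, 1756: 29 days (February has 29).
Mar 6, 1756 → Apr 6, 1756: 31 days (March has 31).
Apr 6, 1756 → May 3, 1756: 27 days.
Total: 4288 days.

4288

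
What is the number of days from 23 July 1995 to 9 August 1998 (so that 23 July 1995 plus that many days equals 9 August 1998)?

1113

Jul 23, 1995 → Jul 23, 1996: 366 days (Feb 29, 1996 is in that span).
Jul 23, 1996 → Jul 23, 1997: 365 days.
Jul 23, 1997 → Aug 23, 1997: 31 days (July has 31).
Aug 23, 1997 → Sep 23, 1997: 31 days (August has 31).
Sep 23, 1997 → Oct 23, 1997: 30 days (September has 30).
Oct 23, 1997 → Nov 23, 1997: 31 days (October has 31).
Nov 23, 1997 → Dec 23, 1997: 30 days (November has 30).
Dec 23, 1997 → Jan 23, 1998: 31 days (December has 31).
Jan 23, 1998 → Feb 23, 1998: 31 days (January has 31).
Feb 23, 1998 → Mar 23, 1998: 28 days (February has 28).
Mar 23, 1998 → Apr 23, 1998: 31 days (March has 31).
Apr 23, 1998 → May 23, 1998: 30 days (April has 30).
May 23, 1998 → Jun 23, 1998: 31 days (May has 31).
Jun 23, 1998 → Jul 23, 1998: 30 days (June has 30).
Jul 23, 1998 → Aug 9, 1998: 17 days.
Total: 1113 days.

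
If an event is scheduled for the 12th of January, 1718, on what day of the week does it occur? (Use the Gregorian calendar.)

Doomsday rule: the anchor day for the 1700s is Sunday. For year 18: 18÷12 = 1 r 6, and 6÷4 = 1, so 1+6+1 = 8.
Sunday + 8 ≡ Monday — that's 1718's doomsday.
In January the doomsday date is Jan 3 (1718 is not a leap year).
Jan 12 is 9 days after Jan 3; 9 mod 7 = 2, so Monday + 2 = Wednesday.

Wednesday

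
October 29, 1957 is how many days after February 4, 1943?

Feb 4, 1943 → Feb 4, 1944: 365 days.
Feb 4, 1944 → Feb 4, 1945: 366 days (Feb 29, 1944 is in that span).
Feb 4, 1945 → Feb 4, 1946: 365 days.
Feb 4, 1946 → Feb 4, 1947: 365 days.
Feb 4, 1947 → Feb 4, 1948: 365 days.
Feb 4, 1948 → Feb 4, 1949: 366 days (Feb 29, 1948 is in that span).
Feb 4, 1949 → Feb 4, 1950: 365 days.
Feb 4, 1950 → Feb 4, 1951: 365 days.
Feb 4, 1951 → Feb 4, 1952: 365 days.
Feb 4, 1952 → Feb 4, 1953: 366 days (Feb 29, 1952 is in that span).
Feb 4, 1953 → Feb 4, 1954: 365 days.
Feb 4, 1954 → Feb 4, 1955: 365 days.
Feb 4, 1955 → Feb 4, 1956: 365 days.
Feb 4, 1956 → Feb 4, 1957: 366 days (Feb 29, 1956 is in that span).
Feb 4, 1957 → Mar 4, 1957: 28 days (February has 28).
Mar 4, 1957 → Apr 4, 1957: 31 days (March has 31).
Apr 4, 1957 → May 4, 1957: 30 days (April has 30).
May 4, 1957 → Jun 4, 1957: 31 days (May has 31).
Jun 4, 1957 → Jul 4, 1957: 30 days (June has 30).
Jul 4, 1957 → Aug 4, 1957: 31 days (July has 31).
Aug 4, 1957 → Sep 4, 1957: 31 days (August has 31).
Sep 4, 1957 → Oct 4, 1957: 30 days (September has 30).
Oct 4, 1957 → Oct 29, 1957: 25 days.
Total: 5381 days.

5381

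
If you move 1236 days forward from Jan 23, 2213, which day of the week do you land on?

Jan 23, 2213 is a Saturday.
1236 mod 7 = 4, so 1236 days after a Saturday is Saturday + 4 = Wednesday.

Wednesday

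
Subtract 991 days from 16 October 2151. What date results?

−365 (one year) → Oct 16, 2150 (626 left).
−365 (one year) → Oct 16, 2149 (261 left).
−16 → Sep 30, 2149 (end of Sep, 30 days; 245 left).
−30 → Aug 31, 2149 (end of Aug, 31 days; 215 left).
−31 → Jul 31, 2149 (end of Jul, 31 days; 184 left).
−31 → Jun 30, 2149 (end of Jun, 30 days; 153 left).
−30 → May 31, 2149 (end of May, 31 days; 123 left).
−31 → Apr 30, 2149 (end of Apr, 30 days; 92 left).
−30 → Mar 31, 2149 (end of Mar, 31 days; 62 left).
−31 → Feb 28, 2149 (end of Feb, 28 days; 31 left).
−28 → Jan 31, 2149 (end of Jan, 31 days; 3 left).
−3 → Jan 28, 2149.

January 28, 2149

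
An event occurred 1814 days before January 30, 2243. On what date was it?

−365 (one year) → Jan 30, 2242 (1449 left).
−365 (one year) → Jan 30, 2241 (1084 left).
−366 (one year; includes Feb 29, 2240) → Jan 30, 2240 (718 left).
−365 (one year) → Jan 30, 2239 (353 left).
−30 → Dec 31, 2238 (end of Dec, 31 days; 323 left).
−31 → Nov 30, 2238 (end of Nov, 30 days; 292 left).
−30 → Oct 31, 2238 (end of Oct, 31 days; 262 left).
−31 → Sep 30, 2238 (end of Sep, 30 days; 231 left).
−30 → Aug 31, 2238 (end of Aug, 31 days; 201 left).
−31 → Jul 31, 2238 (end of Jul, 31 days; 170 left).
−31 → Jun 30, 2238 (end of Jun, 30 days; 139 left).
−30 → May 31, 2238 (end of May, 31 days; 109 left).
−31 → Apr 30, 2238 (end of Apr, 30 days; 78 left).
−30 → Mar 31, 2238 (end of Mar, 31 days; 48 left).
−31 → Feb 28, 2238 (end of Feb, 28 days; 17 left).
−17 → Feb 11, 2238.

February 11, 2238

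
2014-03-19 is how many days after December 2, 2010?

Dec 2, 2010 → Dec 2, 2011: 365 days.
Dec 2, 2011 → Dec 2, 2012: 366 days (Feb 29, 2012 is in that span).
Dec 2, 2012 → Dec 2, 2013: 365 days.
Dec 2, 2013 → Jan 2, 2014: 31 days (December has 31).
Jan 2, 2014 → Feb 2, 2014: 31 days (January has 31).
Feb 2, 2014 → Mar 2, 2014: 28 days (February has 28).
Mar 2, 2014 → Mar 19, 2014: 17 days.
Total: 1203 days.

1203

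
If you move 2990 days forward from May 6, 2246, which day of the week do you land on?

May 6, 2246 is a Wednesday.
2990 mod 7 = 1, so 2990 days after a Wednesday is Wednesday + 1 = Thursday.

Thursday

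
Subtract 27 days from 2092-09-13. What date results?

August 17, 2092

−13 → Aug 31, 2092 (end of Aug, 31 days; 14 left).
−14 → Aug 17, 2092.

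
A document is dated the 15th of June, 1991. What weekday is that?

Saturday

Doomsday rule: the anchor day for the 1900s is Wednesday. For year 91: 91÷12 = 7 r 7, and 7÷4 = 1, so 7+7+1 = 15.
Wednesday + 15 ≡ Thursday — that's 1991's doomsday.
In June the doomsday date is Jun 6.
Jun 15 is 9 days after Jun 6; 9 mod 7 = 2, so Thursday + 2 = Saturday.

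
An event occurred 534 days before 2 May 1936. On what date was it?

−366 (one year; includes Feb 29, 1936) → May 2, 1935 (168 left).
−2 → Apr 30, 1935 (end of Apr, 30 days; 166 left).
−30 → Mar 31, 1935 (end of Mar, 31 days; 136 left).
−31 → Feb 28, 1935 (end of Feb, 28 days; 105 left).
−28 → Jan 31, 1935 (end of Jan, 31 days; 77 left).
−31 → Dec 31, 1934 (end of Dec, 31 days; 46 left).
−31 → Nov 30, 1934 (end of Nov, 30 days; 15 left).
−15 → Nov 15, 1934.

November 15, 1934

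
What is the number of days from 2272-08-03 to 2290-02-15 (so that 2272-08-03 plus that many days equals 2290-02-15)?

Aug 3, 2272 → Aug 3, 2273: 365 days.
Aug 3, 2273 → Aug 3, 2274: 365 days.
Aug 3, 2274 → Aug 3, 2275: 365 days.
Aug 3, 2275 → Aug 3, 2276: 366 days (Feb 29, 2276 is in that span).
Aug 3, 2276 → Aug 3, 2277: 365 days.
Aug 3, 2277 → Aug 3, 2278: 365 days.
Aug 3, 2278 → Aug 3, 2279: 365 days.
Aug 3, 2279 → Aug 3, 2280: 366 days (Feb 29, 2280 is in that span).
Aug 3, 2280 → Aug 3, 2281: 365 days.
Aug 3, 2281 → Aug 3, 2282: 365 days.
Aug 3, 2282 → Aug 3, 2283: 365 days.
Aug 3, 2283 → Aug 3, 2284: 366 days (Feb 29, 2284 is in that span).
Aug 3, 2284 → Aug 3, 2285: 365 days.
Aug 3, 2285 → Aug 3, 2286: 365 days.
Aug 3, 2286 → Aug 3, 2287: 365 days.
Aug 3, 2287 → Aug 3, 2288: 366 days (Feb 29, 2288 is in that span).
Aug 3, 2288 → Aug 3, 2289: 365 days.
Aug 3, 2289 → Sep 3, 2289: 31 days (August has 31).
Sep 3, 2289 → Oct 3, 2289: 30 days (September has 30).
Oct 3, 2289 → Nov 3, 2289: 31 days (October has 31).
Nov 3, 2289 → Dec 3, 2289: 30 days (November has 30).
Dec 3, 2289 → Jan 3, 2290: 31 days (December has 31).
Jan 3, 2290 → Feb 3, 2290: 31 days (January has 31).
Feb 3, 2290 → Feb 15, 2290: 12 days.
Total: 6405 days.

6405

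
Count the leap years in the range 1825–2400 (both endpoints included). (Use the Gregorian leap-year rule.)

Multiples of 4 in [1825,2400]: 144.
Of those, multiples of 100: 6 (not leap unless ÷400).
Multiples of 400: 2.
Leap years = 144 − 6 + 2 = 140.

140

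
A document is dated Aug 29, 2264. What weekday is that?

Doomsday rule: the anchor day for the 2200s is Friday. For year 64: 64÷12 = 5 r 4, and 4÷4 = 1, so 5+4+1 = 10.
Friday + 10 ≡ Monday — that's 2264's doomsday.
In August the doomsday date is Aug 8.
Aug 29 is 21 days after Aug 8; 21 mod 7 = 0, so Monday + 0 = Monday.

Monday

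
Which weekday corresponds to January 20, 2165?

Doomsday rule: the anchor day for the 2100s is Sunday. For year 65: 65÷12 = 5 r 5, and 5÷4 = 1, so 5+5+1 = 11.
Sunday + 11 ≡ Thursday — that's 2165's doomsday.
In January the doomsday date is Jan 3 (2165 is not a leap year).
Jan 20 is 17 days after Jan 3; 17 mod 7 = 3, so Thursday + 3 = Sunday.

Sunday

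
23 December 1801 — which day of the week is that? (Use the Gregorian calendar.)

Doomsday rule: the anchor day for the 1800s is Friday. For year 01: 1÷12 = 0 r 1, and 1÷4 = 0, so 0+1+0 = 1.
Friday + 1 ≡ Saturday — that's 1801's doomsday.
In December the doomsday date is Dec 12.
Dec 23 is 11 days after Dec 12; 11 mod 7 = 4, so Saturday + 4 = Wednesday.

Wednesday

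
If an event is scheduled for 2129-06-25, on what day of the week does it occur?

Saturday

Doomsday rule: the anchor day for the 2100s is Sunday. For year 29: 29÷12 = 2 r 5, and 5÷4 = 1, so 2+5+1 = 8.
Sunday + 8 ≡ Monday — that's 2129's doomsday.
In June the doomsday date is Jun 6.
Jun 25 is 19 days after Jun 6; 19 mod 7 = 5, so Monday + 5 = Saturday.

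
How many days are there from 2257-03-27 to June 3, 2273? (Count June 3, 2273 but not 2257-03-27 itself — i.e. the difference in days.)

5912

Mar 27, 2257 → Mar 27, 2258: 365 days.
Mar 27, 2258 → Mar 27, 2259: 365 days.
Mar 27, 2259 → Mar 27, 2260: 366 days (Feb 29, 2260 is in that span).
Mar 27, 2260 → Mar 27, 2261: 365 days.
Mar 27, 2261 → Mar 27, 2262: 365 days.
Mar 27, 2262 → Mar 27, 2263: 365 days.
Mar 27, 2263 → Mar 27, 2264: 366 days (Feb 29, 2264 is in that span).
Mar 27, 2264 → Mar 27, 2265: 365 days.
Mar 27, 2265 → Mar 27, 2266: 365 days.
Mar 27, 2266 → Mar 27, 2267: 365 days.
Mar 27, 2267 → Mar 27, 2268: 366 days (Feb 29, 2268 is in that span).
Mar 27, 2268 → Mar 27, 2269: 365 days.
Mar 27, 2269 → Mar 27, 2270: 365 days.
Mar 27, 2270 → Mar 27, 2271: 365 days.
Mar 27, 2271 → Mar 27, 2272: 366 days (Feb 29, 2272 is in that span).
Mar 27, 2272 → Mar 27, 2273: 365 days.
Mar 27, 2273 → Apr 27, 2273: 31 days (March has 31).
Apr 27, 2273 → May 27, 2273: 30 days (April has 30).
May 27, 2273 → Jun 3, 2273: 7 days.
Total: 5912 days.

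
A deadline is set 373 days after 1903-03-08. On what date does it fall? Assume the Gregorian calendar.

Mar has 31 days: +24 → Apr 1, 1903 (349 left).
Apr has 30 days: +30 → May 1, 1903 (319 left).
May has 31 days: +31 → Jun 1, 1903 (288 left).
Jun has 30 days: +30 → Jul 1, 1903 (258 left).
Jul has 31 days: +31 → Aug 1, 1903 (227 left).
Aug has 31 days: +31 → Sep 1, 1903 (196 left).
Sep has 30 days: +30 → Oct 1, 1903 (166 left).
Oct has 31 days: +31 → Nov 1, 1903 (135 left).
Nov has 30 days: +30 → Dec 1, 1903 (105 left).
Dec has 31 days: +31 → Jan 1, 1904 (74 left).
Jan has 31 days: +31 → Feb 1, 1904 (43 left).
Feb has 29 days: +29 → Mar 1, 1904 (14 left).
+14 → Mar 15, 1904.

March 15, 1904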